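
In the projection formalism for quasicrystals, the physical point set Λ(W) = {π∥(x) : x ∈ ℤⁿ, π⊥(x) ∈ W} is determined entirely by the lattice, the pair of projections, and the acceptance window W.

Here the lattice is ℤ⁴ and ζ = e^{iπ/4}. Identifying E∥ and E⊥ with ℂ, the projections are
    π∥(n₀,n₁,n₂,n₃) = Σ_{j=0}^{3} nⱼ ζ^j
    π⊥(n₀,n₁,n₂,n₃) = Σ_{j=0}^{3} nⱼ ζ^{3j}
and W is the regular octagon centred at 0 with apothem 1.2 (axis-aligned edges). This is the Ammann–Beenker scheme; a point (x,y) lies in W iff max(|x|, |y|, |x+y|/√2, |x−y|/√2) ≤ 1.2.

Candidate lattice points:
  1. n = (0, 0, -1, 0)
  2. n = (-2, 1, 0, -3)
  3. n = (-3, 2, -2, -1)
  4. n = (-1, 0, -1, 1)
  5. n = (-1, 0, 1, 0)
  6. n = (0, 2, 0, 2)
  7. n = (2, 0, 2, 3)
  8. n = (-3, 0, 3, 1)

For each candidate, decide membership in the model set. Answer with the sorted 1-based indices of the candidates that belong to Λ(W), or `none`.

1

π⊥(n) = n₀ + n₁ζ³ + n₂ζ⁶ + n₃ζ⁹ where ζ = e^{iπ/4}.
#1 (0, 0, -1, 0): internal (0.000000, 1.000000); octagon support 1.000000 vs apothem 1.2 → ∈ W
#2 (-2, 1, 0, -3): internal (-4.828427, -1.414214); octagon support 4.828427 vs apothem 1.2 → ∉ W
#3 (-3, 2, -2, -1): internal (-5.121320, 2.707107); octagon support 5.535534 vs apothem 1.2 → ∉ W
#4 (-1, 0, -1, 1): internal (-0.292893, 1.707107); octagon support 1.707107 vs apothem 1.2 → ∉ W
#5 (-1, 0, 1, 0): internal (-1.000000, -1.000000); octagon support 1.414214 vs apothem 1.2 → ∉ W
#6 (0, 2, 0, 2): internal (0.000000, 2.828427); octagon support 2.828427 vs apothem 1.2 → ∉ W
#7 (2, 0, 2, 3): internal (4.121320, 0.121320); octagon support 4.121320 vs apothem 1.2 → ∉ W
#8 (-3, 0, 3, 1): internal (-2.292893, -2.292893); octagon support 3.242641 vs apothem 1.2 → ∉ W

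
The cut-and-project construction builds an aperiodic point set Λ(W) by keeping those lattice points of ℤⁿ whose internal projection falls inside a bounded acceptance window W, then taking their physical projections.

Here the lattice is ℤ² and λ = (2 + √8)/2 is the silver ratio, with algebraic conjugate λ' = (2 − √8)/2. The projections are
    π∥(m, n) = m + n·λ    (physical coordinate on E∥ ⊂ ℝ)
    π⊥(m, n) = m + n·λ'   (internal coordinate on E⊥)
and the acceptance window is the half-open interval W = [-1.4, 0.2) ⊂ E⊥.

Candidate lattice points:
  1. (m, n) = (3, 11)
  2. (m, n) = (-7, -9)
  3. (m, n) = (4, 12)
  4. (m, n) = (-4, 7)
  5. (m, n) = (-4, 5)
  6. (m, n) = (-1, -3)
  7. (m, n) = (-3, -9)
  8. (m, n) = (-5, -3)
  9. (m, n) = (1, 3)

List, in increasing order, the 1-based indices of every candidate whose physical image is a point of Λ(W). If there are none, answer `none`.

3, 9

λ' = (2−√8)/2 ≈ -0.414214.
[1] lift (3,11): star map gives -1.556349; window check -1.4 ≤ -1.556349 < 0.2 is false → out
[2] lift (-7,-9): star map gives -3.272078; window check -1.4 ≤ -3.272078 < 0.2 is false → out
[3] lift (4,12): star map gives -0.970563; window check -1.4 ≤ -0.970563 < 0.2 is true → IN Λ
[4] lift (-4,7): star map gives -6.899495; window check -1.4 ≤ -6.899495 < 0.2 is false → out
[5] lift (-4,5): star map gives -6.071068; window check -1.4 ≤ -6.071068 < 0.2 is false → out
[6] lift (-1,-3): star map gives 0.242641; window check -1.4 ≤ 0.242641 < 0.2 is false → out
[7] lift (-3,-9): star map gives 0.727922; window check -1.4 ≤ 0.727922 < 0.2 is false → out
[8] lift (-5,-3): star map gives -3.757359; window check -1.4 ≤ -3.757359 < 0.2 is false → out
[9] lift (1,3): star map gives -0.242641; window check -1.4 ≤ -0.242641 < 0.2 is true → IN Λ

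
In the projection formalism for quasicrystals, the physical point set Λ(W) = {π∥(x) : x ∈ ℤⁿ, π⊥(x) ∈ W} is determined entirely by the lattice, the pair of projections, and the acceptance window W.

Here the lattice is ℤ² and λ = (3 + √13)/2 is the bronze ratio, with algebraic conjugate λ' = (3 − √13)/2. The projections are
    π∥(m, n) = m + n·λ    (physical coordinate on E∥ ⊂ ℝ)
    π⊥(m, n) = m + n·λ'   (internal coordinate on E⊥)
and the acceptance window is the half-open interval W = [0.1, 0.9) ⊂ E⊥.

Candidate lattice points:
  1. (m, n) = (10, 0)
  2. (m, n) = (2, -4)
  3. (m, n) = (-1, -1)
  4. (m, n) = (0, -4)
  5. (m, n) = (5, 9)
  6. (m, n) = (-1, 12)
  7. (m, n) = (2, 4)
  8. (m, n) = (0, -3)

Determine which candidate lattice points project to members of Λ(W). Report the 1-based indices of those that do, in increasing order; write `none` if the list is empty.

Compute λ' = (3−√13)/2 = -0.3028, so π⊥(m,n) = m -0.3028·n.
[1] lift (10,0): star map gives 10.0000; window check 0.1 ≤ 10.0000 < 0.9 is false → out
[2] lift (2,-4): star map gives 3.2111; window check 0.1 ≤ 3.2111 < 0.9 is false → out
[3] lift (-1,-1): star map gives -0.6972; window check 0.1 ≤ -0.6972 < 0.9 is false → out
[4] lift (0,-4): star map gives 1.2111; window check 0.1 ≤ 1.2111 < 0.9 is false → out
[5] lift (5,9): star map gives 2.2750; window check 0.1 ≤ 2.2750 < 0.9 is false → out
[6] lift (-1,12): star map gives -4.6333; window check 0.1 ≤ -4.6333 < 0.9 is false → out
[7] lift (2,4): star map gives 0.7889; window check 0.1 ≤ 0.7889 < 0.9 is true → IN Λ
[8] lift (0,-3): star map gives 0.9083; window check 0.1 ≤ 0.9083 < 0.9 is false → out

7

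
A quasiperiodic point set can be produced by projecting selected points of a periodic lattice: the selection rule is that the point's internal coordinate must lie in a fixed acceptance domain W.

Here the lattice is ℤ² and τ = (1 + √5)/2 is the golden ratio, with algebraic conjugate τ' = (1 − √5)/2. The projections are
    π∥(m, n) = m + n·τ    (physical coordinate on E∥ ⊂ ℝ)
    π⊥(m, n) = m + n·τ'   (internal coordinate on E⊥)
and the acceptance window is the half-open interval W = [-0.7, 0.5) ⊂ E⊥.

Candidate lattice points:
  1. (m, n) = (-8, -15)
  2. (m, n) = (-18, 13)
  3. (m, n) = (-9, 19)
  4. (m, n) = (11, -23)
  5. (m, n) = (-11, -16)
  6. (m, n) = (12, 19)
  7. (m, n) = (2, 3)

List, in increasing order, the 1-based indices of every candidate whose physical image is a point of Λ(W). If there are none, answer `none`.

Numerically τ ≈ 1.61803 and τ' = −1/τ ≈ -0.61803.
candidate 1: (m,n)=(-8,-15) → π∥ = -8-15·τ ≈ -32.27051, π⊥ = -8-15·τ' ≈ 1.27051 ∉ [-0.7, 0.5) ⇒ out
candidate 2: (m,n)=(-18,13) → π∥ = -18+13·τ ≈ 3.03444, π⊥ = -18+13·τ' ≈ -26.03444 ∉ [-0.7, 0.5) ⇒ out
candidate 3: (m,n)=(-9,19) → π∥ = -9+19·τ ≈ 21.74265, π⊥ = -9+19·τ' ≈ -20.74265 ∉ [-0.7, 0.5) ⇒ out
candidate 4: (m,n)=(11,-23) → π∥ = 11-23·τ ≈ -26.21478, π⊥ = 11-23·τ' ≈ 25.21478 ∉ [-0.7, 0.5) ⇒ out
candidate 5: (m,n)=(-11,-16) → π∥ = -11-16·τ ≈ -36.88854, π⊥ = -11-16·τ' ≈ -1.11146 ∉ [-0.7, 0.5) ⇒ out
candidate 6: (m,n)=(12,19) → π∥ = 12+19·τ ≈ 42.74265, π⊥ = 12+19·τ' ≈ 0.25735 ∈ [-0.7, 0.5) ⇒ IN Λ
candidate 7: (m,n)=(2,3) → π∥ = 2+3·τ ≈ 6.85410, π⊥ = 2+3·τ' ≈ 0.14590 ∈ [-0.7, 0.5) ⇒ IN Λ

6, 7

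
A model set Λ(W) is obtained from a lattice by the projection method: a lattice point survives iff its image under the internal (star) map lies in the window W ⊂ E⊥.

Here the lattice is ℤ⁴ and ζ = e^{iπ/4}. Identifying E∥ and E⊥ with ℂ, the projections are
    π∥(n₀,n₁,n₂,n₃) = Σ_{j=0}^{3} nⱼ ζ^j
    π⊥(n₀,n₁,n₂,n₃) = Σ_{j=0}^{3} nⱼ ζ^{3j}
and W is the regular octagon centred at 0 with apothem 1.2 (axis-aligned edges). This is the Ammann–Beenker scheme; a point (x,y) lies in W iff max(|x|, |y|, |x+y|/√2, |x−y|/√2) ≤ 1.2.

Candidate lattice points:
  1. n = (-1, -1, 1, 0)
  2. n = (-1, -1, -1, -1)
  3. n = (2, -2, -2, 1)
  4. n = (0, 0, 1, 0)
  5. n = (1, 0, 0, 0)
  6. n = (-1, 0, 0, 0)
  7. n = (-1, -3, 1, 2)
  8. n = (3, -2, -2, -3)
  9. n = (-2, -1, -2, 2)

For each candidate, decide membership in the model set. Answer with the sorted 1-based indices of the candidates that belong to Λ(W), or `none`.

π⊥(n) = n₀ + n₁ζ³ + n₂ζ⁶ + n₃ζ⁹ where ζ = e^{iπ/4}.
candidate 1: n = (-1, -1, 1, 0) → π⊥ ≈ (-0.29289, -1.70711); max(|x|,|y|,|x±y|/√2) = 1.70711 > 1.2 ⇒ ∉ W
candidate 2: n = (-1, -1, -1, -1) → π⊥ ≈ (-1.00000, -0.41421); max(|x|,|y|,|x±y|/√2) = 1.00000 ≤ 1.2 ⇒ ∈ W
candidate 3: n = (2, -2, -2, 1) → π⊥ ≈ (+4.12132, +1.29289); max(|x|,|y|,|x±y|/√2) = 4.12132 > 1.2 ⇒ ∉ W
candidate 4: n = (0, 0, 1, 0) → π⊥ ≈ (+0.00000, -1.00000); max(|x|,|y|,|x±y|/√2) = 1.00000 ≤ 1.2 ⇒ ∈ W
candidate 5: n = (1, 0, 0, 0) → π⊥ ≈ (+1.00000, +0.00000); max(|x|,|y|,|x±y|/√2) = 1.00000 ≤ 1.2 ⇒ ∈ W
candidate 6: n = (-1, 0, 0, 0) → π⊥ ≈ (-1.00000, +0.00000); max(|x|,|y|,|x±y|/√2) = 1.00000 ≤ 1.2 ⇒ ∈ W
candidate 7: n = (-1, -3, 1, 2) → π⊥ ≈ (+2.53553, -1.70711); max(|x|,|y|,|x±y|/√2) = 3.00000 > 1.2 ⇒ ∉ W
candidate 8: n = (3, -2, -2, -3) → π⊥ ≈ (+2.29289, -1.53553); max(|x|,|y|,|x±y|/√2) = 2.70711 > 1.2 ⇒ ∉ W
candidate 9: n = (-2, -1, -2, 2) → π⊥ ≈ (+0.12132, +2.70711); max(|x|,|y|,|x±y|/√2) = 2.70711 > 1.2 ⇒ ∉ W

2, 4, 5, 6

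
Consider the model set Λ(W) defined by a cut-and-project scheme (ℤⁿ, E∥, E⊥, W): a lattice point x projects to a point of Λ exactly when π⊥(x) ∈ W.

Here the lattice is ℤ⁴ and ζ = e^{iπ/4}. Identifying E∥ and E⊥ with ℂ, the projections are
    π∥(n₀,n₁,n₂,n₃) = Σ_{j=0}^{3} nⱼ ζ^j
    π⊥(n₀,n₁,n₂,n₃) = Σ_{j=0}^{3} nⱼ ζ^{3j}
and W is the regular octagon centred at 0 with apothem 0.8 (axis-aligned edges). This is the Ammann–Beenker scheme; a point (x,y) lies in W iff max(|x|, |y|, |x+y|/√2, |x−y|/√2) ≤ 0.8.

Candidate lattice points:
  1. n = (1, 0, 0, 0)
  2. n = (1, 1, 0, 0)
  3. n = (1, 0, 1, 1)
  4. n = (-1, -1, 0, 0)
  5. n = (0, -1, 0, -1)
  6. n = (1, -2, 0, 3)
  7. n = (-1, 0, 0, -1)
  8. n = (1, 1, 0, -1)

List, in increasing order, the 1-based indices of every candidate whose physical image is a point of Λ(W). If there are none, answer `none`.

2, 4, 8

With ζ = e^{iπ/4} the internal vectors are ζ^0,ζ^3,ζ^6,ζ^9.
candidate 1: n = (1, 0, 0, 0) → π⊥ ≈ (+1.0000, +0.0000); max(|x|,|y|,|x±y|/√2) = 1.0000 > 0.8 ⇒ ∉ W
candidate 2: n = (1, 1, 0, 0) → π⊥ ≈ (+0.2929, +0.7071); max(|x|,|y|,|x±y|/√2) = 0.7071 ≤ 0.8 ⇒ ∈ W
candidate 3: n = (1, 0, 1, 1) → π⊥ ≈ (+1.7071, -0.2929); max(|x|,|y|,|x±y|/√2) = 1.7071 > 0.8 ⇒ ∉ W
candidate 4: n = (-1, -1, 0, 0) → π⊥ ≈ (-0.2929, -0.7071); max(|x|,|y|,|x±y|/√2) = 0.7071 ≤ 0.8 ⇒ ∈ W
candidate 5: n = (0, -1, 0, -1) → π⊥ ≈ (+0.0000, -1.4142); max(|x|,|y|,|x±y|/√2) = 1.4142 > 0.8 ⇒ ∉ W
candidate 6: n = (1, -2, 0, 3) → π⊥ ≈ (+4.5355, +0.7071); max(|x|,|y|,|x±y|/√2) = 4.5355 > 0.8 ⇒ ∉ W
candidate 7: n = (-1, 0, 0, -1) → π⊥ ≈ (-1.7071, -0.7071); max(|x|,|y|,|x±y|/√2) = 1.7071 > 0.8 ⇒ ∉ W
candidate 8: n = (1, 1, 0, -1) → π⊥ ≈ (-0.4142, +0.0000); max(|x|,|y|,|x±y|/√2) = 0.4142 ≤ 0.8 ⇒ ∈ W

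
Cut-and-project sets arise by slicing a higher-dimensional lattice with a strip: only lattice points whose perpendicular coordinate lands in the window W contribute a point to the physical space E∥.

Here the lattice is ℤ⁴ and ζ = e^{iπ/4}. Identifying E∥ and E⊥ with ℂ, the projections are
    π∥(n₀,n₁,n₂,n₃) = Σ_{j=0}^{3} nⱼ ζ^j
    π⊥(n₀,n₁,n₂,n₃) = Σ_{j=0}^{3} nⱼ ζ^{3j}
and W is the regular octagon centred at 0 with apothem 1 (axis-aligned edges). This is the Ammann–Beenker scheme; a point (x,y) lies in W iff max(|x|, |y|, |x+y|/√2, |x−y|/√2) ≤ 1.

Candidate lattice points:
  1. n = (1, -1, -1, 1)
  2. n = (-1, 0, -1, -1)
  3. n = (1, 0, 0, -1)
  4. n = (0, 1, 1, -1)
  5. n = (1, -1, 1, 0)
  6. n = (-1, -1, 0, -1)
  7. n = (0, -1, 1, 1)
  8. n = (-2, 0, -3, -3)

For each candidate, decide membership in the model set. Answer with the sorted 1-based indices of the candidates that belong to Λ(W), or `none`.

Internal map: ζ^{3j} for j=0..3 gives (1,0), (−√2/2,√2/2), (0,−1), (√2/2,√2/2).
candidate 1: n = (1, -1, -1, 1) → π⊥ ≈ (+2.414214, +1.000000); max(|x|,|y|,|x±y|/√2) = 2.414214 > 1 ⇒ ∉ W
candidate 2: n = (-1, 0, -1, -1) → π⊥ ≈ (-1.707107, +0.292893); max(|x|,|y|,|x±y|/√2) = 1.707107 > 1 ⇒ ∉ W
candidate 3: n = (1, 0, 0, -1) → π⊥ ≈ (+0.292893, -0.707107); max(|x|,|y|,|x±y|/√2) = 0.707107 ≤ 1 ⇒ ∈ W
candidate 4: n = (0, 1, 1, -1) → π⊥ ≈ (-1.414214, -1.000000); max(|x|,|y|,|x±y|/√2) = 1.707107 > 1 ⇒ ∉ W
candidate 5: n = (1, -1, 1, 0) → π⊥ ≈ (+1.707107, -1.707107); max(|x|,|y|,|x±y|/√2) = 2.414214 > 1 ⇒ ∉ W
candidate 6: n = (-1, -1, 0, -1) → π⊥ ≈ (-1.000000, -1.414214); max(|x|,|y|,|x±y|/√2) = 1.707107 > 1 ⇒ ∉ W
candidate 7: n = (0, -1, 1, 1) → π⊥ ≈ (+1.414214, -1.000000); max(|x|,|y|,|x±y|/√2) = 1.707107 > 1 ⇒ ∉ W
candidate 8: n = (-2, 0, -3, -3) → π⊥ ≈ (-4.121320, +0.878680); max(|x|,|y|,|x±y|/√2) = 4.121320 > 1 ⇒ ∉ W

3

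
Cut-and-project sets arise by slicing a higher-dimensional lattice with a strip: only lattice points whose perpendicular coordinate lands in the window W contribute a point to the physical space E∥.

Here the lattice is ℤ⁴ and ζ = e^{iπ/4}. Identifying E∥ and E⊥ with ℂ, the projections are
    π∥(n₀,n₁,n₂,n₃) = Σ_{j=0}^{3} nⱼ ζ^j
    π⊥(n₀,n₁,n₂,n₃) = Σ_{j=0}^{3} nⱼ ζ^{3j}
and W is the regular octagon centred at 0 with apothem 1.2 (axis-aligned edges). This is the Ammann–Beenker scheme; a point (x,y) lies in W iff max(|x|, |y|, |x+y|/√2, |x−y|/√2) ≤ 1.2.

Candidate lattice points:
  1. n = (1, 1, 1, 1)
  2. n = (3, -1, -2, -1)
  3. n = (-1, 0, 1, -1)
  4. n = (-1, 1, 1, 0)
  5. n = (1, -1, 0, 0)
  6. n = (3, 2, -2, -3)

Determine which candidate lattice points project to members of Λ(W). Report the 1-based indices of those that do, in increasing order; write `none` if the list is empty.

π⊥(n) = n₀ + n₁ζ³ + n₂ζ⁶ + n₃ζ⁹ where ζ = e^{iπ/4}.
#1 (1, 1, 1, 1): internal (1.000000, 0.414214); octagon support 1.000000 vs apothem 1.2 → ∈ W
#2 (3, -1, -2, -1): internal (3.000000, 0.585786); octagon support 3.000000 vs apothem 1.2 → ∉ W
#3 (-1, 0, 1, -1): internal (-1.707107, -1.707107); octagon support 2.414214 vs apothem 1.2 → ∉ W
#4 (-1, 1, 1, 0): internal (-1.707107, -0.292893); octagon support 1.707107 vs apothem 1.2 → ∉ W
#5 (1, -1, 0, 0): internal (1.707107, -0.707107); octagon support 1.707107 vs apothem 1.2 → ∉ W
#6 (3, 2, -2, -3): internal (-0.535534, 1.292893); octagon support 1.292893 vs apothem 1.2 → ∉ W

1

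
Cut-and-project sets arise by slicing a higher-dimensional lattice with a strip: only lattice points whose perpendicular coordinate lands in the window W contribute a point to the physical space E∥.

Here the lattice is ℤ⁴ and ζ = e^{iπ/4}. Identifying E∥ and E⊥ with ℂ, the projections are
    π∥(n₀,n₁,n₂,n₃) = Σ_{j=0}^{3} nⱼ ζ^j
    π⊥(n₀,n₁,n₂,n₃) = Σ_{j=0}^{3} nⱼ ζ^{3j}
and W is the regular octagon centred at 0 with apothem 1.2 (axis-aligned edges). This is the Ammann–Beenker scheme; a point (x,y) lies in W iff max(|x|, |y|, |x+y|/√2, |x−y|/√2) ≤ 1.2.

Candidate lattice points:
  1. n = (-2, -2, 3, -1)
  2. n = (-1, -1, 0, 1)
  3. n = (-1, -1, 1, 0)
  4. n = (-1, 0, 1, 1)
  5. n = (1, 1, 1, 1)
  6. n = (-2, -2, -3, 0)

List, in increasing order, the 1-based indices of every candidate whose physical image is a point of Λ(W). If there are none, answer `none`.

2, 4, 5

With ζ = e^{iπ/4} the internal vectors are ζ^0,ζ^3,ζ^6,ζ^9.
candidate 1: n = (-2, -2, 3, -1) → π⊥ ≈ (-1.2929, -5.1213); max(|x|,|y|,|x±y|/√2) = 5.1213 > 1.2 ⇒ ∉ W
candidate 2: n = (-1, -1, 0, 1) → π⊥ ≈ (+0.4142, +0.0000); max(|x|,|y|,|x±y|/√2) = 0.4142 ≤ 1.2 ⇒ ∈ W
candidate 3: n = (-1, -1, 1, 0) → π⊥ ≈ (-0.2929, -1.7071); max(|x|,|y|,|x±y|/√2) = 1.7071 > 1.2 ⇒ ∉ W
candidate 4: n = (-1, 0, 1, 1) → π⊥ ≈ (-0.2929, -0.2929); max(|x|,|y|,|x±y|/√2) = 0.4142 ≤ 1.2 ⇒ ∈ W
candidate 5: n = (1, 1, 1, 1) → π⊥ ≈ (+1.0000, +0.4142); max(|x|,|y|,|x±y|/√2) = 1.0000 ≤ 1.2 ⇒ ∈ W
candidate 6: n = (-2, -2, -3, 0) → π⊥ ≈ (-0.5858, +1.5858); max(|x|,|y|,|x±y|/√2) = 1.5858 > 1.2 ⇒ ∉ W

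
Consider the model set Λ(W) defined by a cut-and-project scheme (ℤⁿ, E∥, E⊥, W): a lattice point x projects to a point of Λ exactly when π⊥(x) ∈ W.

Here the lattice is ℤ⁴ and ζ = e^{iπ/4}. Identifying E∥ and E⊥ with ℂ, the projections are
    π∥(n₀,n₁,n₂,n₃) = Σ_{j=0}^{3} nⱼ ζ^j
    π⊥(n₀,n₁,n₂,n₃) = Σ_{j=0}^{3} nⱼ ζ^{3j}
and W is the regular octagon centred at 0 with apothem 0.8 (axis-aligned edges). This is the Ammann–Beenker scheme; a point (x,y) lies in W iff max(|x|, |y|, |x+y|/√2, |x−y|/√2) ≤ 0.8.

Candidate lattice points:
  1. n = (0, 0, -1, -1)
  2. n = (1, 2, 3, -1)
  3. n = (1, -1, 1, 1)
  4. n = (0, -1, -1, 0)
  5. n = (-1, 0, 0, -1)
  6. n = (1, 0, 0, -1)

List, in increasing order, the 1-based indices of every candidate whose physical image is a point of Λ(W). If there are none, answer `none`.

Internal map: ζ^{3j} for j=0..3 gives (1,0), (−√2/2,√2/2), (0,−1), (√2/2,√2/2).
candidate 1: n = (0, 0, -1, -1) → π⊥ ≈ (-0.707107, +0.292893); max(|x|,|y|,|x±y|/√2) = 0.707107 ≤ 0.8 ⇒ ∈ W
candidate 2: n = (1, 2, 3, -1) → π⊥ ≈ (-1.121320, -2.292893); max(|x|,|y|,|x±y|/√2) = 2.414214 > 0.8 ⇒ ∉ W
candidate 3: n = (1, -1, 1, 1) → π⊥ ≈ (+2.414214, -1.000000); max(|x|,|y|,|x±y|/√2) = 2.414214 > 0.8 ⇒ ∉ W
candidate 4: n = (0, -1, -1, 0) → π⊥ ≈ (+0.707107, +0.292893); max(|x|,|y|,|x±y|/√2) = 0.707107 ≤ 0.8 ⇒ ∈ W
candidate 5: n = (-1, 0, 0, -1) → π⊥ ≈ (-1.707107, -0.707107); max(|x|,|y|,|x±y|/√2) = 1.707107 > 0.8 ⇒ ∉ W
candidate 6: n = (1, 0, 0, -1) → π⊥ ≈ (+0.292893, -0.707107); max(|x|,|y|,|x±y|/√2) = 0.707107 ≤ 0.8 ⇒ ∈ W

1, 4, 6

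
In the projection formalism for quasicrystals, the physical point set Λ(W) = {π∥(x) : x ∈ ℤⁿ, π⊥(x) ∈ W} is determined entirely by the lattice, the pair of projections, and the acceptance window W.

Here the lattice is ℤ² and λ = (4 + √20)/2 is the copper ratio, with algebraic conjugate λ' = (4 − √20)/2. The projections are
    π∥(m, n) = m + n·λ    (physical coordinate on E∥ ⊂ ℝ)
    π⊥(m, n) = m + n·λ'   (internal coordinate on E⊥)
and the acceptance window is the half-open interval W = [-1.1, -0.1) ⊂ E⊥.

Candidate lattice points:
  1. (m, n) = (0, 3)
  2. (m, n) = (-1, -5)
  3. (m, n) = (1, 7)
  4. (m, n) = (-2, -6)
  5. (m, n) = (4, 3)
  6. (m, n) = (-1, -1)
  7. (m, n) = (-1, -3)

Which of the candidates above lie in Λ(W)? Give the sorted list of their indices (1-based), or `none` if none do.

Numerically λ ≈ 4.236068 and λ' = −1/λ ≈ -0.236068.
#1 (0,3): internal coord 0 + (3)·λ' = -0.708204; -0.708204 ∈ [-1.1, -0.1) → IN Λ
#2 (-1,-5): internal coord -1 + (-5)·λ' = +0.180340; +0.180340 ∉ [-1.1, -0.1) → out
#3 (1,7): internal coord 1 + (7)·λ' = -0.652476; -0.652476 ∈ [-1.1, -0.1) → IN Λ
#4 (-2,-6): internal coord -2 + (-6)·λ' = -0.583592; -0.583592 ∈ [-1.1, -0.1) → IN Λ
#5 (4,3): internal coord 4 + (3)·λ' = +3.291796; +3.291796 ∉ [-1.1, -0.1) → out
#6 (-1,-1): internal coord -1 + (-1)·λ' = -0.763932; -0.763932 ∈ [-1.1, -0.1) → IN Λ
#7 (-1,-3): internal coord -1 + (-3)·λ' = -0.291796; -0.291796 ∈ [-1.1, -0.1) → IN Λ

1, 3, 4, 6, 7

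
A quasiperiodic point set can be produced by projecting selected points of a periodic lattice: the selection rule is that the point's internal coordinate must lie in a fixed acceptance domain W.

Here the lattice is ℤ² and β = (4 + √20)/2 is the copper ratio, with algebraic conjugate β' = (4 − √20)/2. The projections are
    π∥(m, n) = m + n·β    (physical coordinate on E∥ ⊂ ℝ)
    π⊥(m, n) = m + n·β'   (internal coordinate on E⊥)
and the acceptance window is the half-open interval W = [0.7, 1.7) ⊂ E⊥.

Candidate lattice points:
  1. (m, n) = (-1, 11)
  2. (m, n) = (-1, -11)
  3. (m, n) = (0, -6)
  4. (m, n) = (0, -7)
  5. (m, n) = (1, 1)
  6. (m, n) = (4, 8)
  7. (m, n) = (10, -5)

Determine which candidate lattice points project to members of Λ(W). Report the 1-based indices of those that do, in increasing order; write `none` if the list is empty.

Numerically β ≈ 4.2361 and β' = −1/β ≈ -0.2361.
#1 (-1,11): internal coord -1 + (11)·β' = -3.5967; -3.5967 ∉ [0.7, 1.7) → out
#2 (-1,-11): internal coord -1 + (-11)·β' = +1.5967; +1.5967 ∈ [0.7, 1.7) → IN Λ
#3 (0,-6): internal coord 0 + (-6)·β' = +1.4164; +1.4164 ∈ [0.7, 1.7) → IN Λ
#4 (0,-7): internal coord 0 + (-7)·β' = +1.6525; +1.6525 ∈ [0.7, 1.7) → IN Λ
#5 (1,1): internal coord 1 + (1)·β' = +0.7639; +0.7639 ∈ [0.7, 1.7) → IN Λ
#6 (4,8): internal coord 4 + (8)·β' = +2.1115; +2.1115 ∉ [0.7, 1.7) → out
#7 (10,-5): internal coord 10 + (-5)·β' = +11.1803; +11.1803 ∉ [0.7, 1.7) → out

2, 3, 4, 5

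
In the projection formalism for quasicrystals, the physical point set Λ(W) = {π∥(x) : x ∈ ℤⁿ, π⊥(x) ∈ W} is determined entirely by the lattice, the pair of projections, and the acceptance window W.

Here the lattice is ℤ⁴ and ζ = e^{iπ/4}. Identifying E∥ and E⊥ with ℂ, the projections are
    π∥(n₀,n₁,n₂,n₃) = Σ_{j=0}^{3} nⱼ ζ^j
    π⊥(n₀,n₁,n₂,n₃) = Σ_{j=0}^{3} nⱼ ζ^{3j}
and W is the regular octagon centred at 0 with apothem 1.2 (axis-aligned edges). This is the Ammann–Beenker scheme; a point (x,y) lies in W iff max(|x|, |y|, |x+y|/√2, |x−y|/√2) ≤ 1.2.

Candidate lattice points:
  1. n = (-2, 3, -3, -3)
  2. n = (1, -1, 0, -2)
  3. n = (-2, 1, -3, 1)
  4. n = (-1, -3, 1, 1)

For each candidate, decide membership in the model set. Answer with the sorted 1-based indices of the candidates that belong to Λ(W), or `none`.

none

Internal map: ζ^{3j} for j=0..3 gives (1,0), (−√2/2,√2/2), (0,−1), (√2/2,√2/2).
#1 (-2, 3, -3, -3): internal (-6.24264, 3.00000); octagon support 6.53553 vs apothem 1.2 → ∉ W
#2 (1, -1, 0, -2): internal (0.29289, -2.12132); octagon support 2.12132 vs apothem 1.2 → ∉ W
#3 (-2, 1, -3, 1): internal (-2.00000, 4.41421); octagon support 4.53553 vs apothem 1.2 → ∉ W
#4 (-1, -3, 1, 1): internal (1.82843, -2.41421); octagon support 3.00000 vs apothem 1.2 → ∉ W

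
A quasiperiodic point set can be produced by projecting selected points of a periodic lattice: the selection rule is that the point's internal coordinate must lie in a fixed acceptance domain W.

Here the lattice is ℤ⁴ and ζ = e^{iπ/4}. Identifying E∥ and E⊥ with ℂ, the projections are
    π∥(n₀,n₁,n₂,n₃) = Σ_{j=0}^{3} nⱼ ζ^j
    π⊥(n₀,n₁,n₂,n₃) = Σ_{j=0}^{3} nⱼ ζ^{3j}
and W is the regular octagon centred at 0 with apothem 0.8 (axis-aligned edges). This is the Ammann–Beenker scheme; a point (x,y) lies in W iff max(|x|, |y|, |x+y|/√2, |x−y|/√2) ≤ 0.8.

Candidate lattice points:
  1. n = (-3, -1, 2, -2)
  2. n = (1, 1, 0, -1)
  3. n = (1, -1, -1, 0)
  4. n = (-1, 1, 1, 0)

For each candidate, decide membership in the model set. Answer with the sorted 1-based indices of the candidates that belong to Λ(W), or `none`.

Internal map: ζ^{3j} for j=0..3 gives (1,0), (−√2/2,√2/2), (0,−1), (√2/2,√2/2).
#1 (-3, -1, 2, -2): internal (-3.707107, -4.121320); octagon support 5.535534 vs apothem 0.8 → ∉ W
#2 (1, 1, 0, -1): internal (-0.414214, 0.000000); octagon support 0.414214 vs apothem 0.8 → ∈ W
#3 (1, -1, -1, 0): internal (1.707107, 0.292893); octagon support 1.707107 vs apothem 0.8 → ∉ W
#4 (-1, 1, 1, 0): internal (-1.707107, -0.292893); octagon support 1.707107 vs apothem 0.8 → ∉ W

2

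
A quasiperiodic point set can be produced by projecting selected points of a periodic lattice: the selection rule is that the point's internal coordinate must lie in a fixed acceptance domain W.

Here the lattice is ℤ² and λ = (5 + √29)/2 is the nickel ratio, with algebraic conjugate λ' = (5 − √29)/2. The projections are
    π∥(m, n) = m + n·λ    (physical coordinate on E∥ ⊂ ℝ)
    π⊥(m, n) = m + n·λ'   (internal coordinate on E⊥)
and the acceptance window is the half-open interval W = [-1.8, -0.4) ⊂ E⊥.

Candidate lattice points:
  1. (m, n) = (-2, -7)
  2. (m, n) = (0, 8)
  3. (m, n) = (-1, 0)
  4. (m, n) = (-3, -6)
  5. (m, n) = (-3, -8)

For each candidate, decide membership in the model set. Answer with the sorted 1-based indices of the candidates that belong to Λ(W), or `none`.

Numerically λ ≈ 5.1926 and λ' = −1/λ ≈ -0.1926.
#1 (-2,-7): internal coord -2 + (-7)·λ' = -0.6519; -0.6519 ∈ [-1.8, -0.4) → IN Λ
#2 (0,8): internal coord 0 + (8)·λ' = -1.5407; -1.5407 ∈ [-1.8, -0.4) → IN Λ
#3 (-1,0): internal coord -1 + (0)·λ' = -1.0000; -1.0000 ∈ [-1.8, -0.4) → IN Λ
#4 (-3,-6): internal coord -3 + (-6)·λ' = -1.8445; -1.8445 ∉ [-1.8, -0.4) → out
#5 (-3,-8): internal coord -3 + (-8)·λ' = -1.4593; -1.4593 ∈ [-1.8, -0.4) → IN Λ

1, 2, 3, 5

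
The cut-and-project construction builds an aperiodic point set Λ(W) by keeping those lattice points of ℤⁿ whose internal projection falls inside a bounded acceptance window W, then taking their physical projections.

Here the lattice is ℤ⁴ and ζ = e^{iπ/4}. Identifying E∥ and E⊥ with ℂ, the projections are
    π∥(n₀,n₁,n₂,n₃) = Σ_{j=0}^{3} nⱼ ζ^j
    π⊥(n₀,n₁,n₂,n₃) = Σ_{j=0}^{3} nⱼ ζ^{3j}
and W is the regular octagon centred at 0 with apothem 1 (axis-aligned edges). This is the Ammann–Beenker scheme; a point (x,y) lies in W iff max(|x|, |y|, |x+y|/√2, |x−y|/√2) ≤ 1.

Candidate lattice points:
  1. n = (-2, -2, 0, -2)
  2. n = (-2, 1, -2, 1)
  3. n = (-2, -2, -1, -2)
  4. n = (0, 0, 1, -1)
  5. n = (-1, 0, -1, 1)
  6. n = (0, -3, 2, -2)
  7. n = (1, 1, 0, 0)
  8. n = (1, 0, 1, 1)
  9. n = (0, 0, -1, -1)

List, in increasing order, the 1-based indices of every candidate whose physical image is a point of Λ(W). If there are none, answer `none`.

π⊥(n) = n₀ + n₁ζ³ + n₂ζ⁶ + n₃ζ⁹ where ζ = e^{iπ/4}.
candidate 1: n = (-2, -2, 0, -2) → π⊥ ≈ (-2.0000, -2.8284); max(|x|,|y|,|x±y|/√2) = 3.4142 > 1 ⇒ ∉ W
candidate 2: n = (-2, 1, -2, 1) → π⊥ ≈ (-2.0000, +3.4142); max(|x|,|y|,|x±y|/√2) = 3.8284 > 1 ⇒ ∉ W
candidate 3: n = (-2, -2, -1, -2) → π⊥ ≈ (-2.0000, -1.8284); max(|x|,|y|,|x±y|/√2) = 2.7071 > 1 ⇒ ∉ W
candidate 4: n = (0, 0, 1, -1) → π⊥ ≈ (-0.7071, -1.7071); max(|x|,|y|,|x±y|/√2) = 1.7071 > 1 ⇒ ∉ W
candidate 5: n = (-1, 0, -1, 1) → π⊥ ≈ (-0.2929, +1.7071); max(|x|,|y|,|x±y|/√2) = 1.7071 > 1 ⇒ ∉ W
candidate 6: n = (0, -3, 2, -2) → π⊥ ≈ (+0.7071, -5.5355); max(|x|,|y|,|x±y|/√2) = 5.5355 > 1 ⇒ ∉ W
candidate 7: n = (1, 1, 0, 0) → π⊥ ≈ (+0.2929, +0.7071); max(|x|,|y|,|x±y|/√2) = 0.7071 ≤ 1 ⇒ ∈ W
candidate 8: n = (1, 0, 1, 1) → π⊥ ≈ (+1.7071, -0.2929); max(|x|,|y|,|x±y|/√2) = 1.7071 > 1 ⇒ ∉ W
candidate 9: n = (0, 0, -1, -1) → π⊥ ≈ (-0.7071, +0.2929); max(|x|,|y|,|x±y|/√2) = 0.7071 ≤ 1 ⇒ ∈ W

7, 9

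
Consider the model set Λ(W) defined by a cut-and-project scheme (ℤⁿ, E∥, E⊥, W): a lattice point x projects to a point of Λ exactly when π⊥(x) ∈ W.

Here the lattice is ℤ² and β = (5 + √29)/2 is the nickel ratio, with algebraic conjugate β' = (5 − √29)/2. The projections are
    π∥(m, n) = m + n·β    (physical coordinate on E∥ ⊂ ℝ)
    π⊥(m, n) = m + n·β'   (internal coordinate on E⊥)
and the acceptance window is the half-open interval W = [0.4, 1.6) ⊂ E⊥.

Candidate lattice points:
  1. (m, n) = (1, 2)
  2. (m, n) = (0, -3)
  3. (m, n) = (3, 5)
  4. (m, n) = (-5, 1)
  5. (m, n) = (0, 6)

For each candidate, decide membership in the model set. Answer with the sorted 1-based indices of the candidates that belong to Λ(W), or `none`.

1, 2

Compute β' = (5−√29)/2 = -0.192582, so π⊥(m,n) = m -0.192582·n.
candidate 1: (m,n)=(1,2) → π∥ = 1+2·β ≈ 11.385165, π⊥ = 1+2·β' ≈ 0.614835 ∈ [0.4, 1.6) ⇒ IN Λ
candidate 2: (m,n)=(0,-3) → π∥ = 0-3·β ≈ -15.577747, π⊥ = 0-3·β' ≈ 0.577747 ∈ [0.4, 1.6) ⇒ IN Λ
candidate 3: (m,n)=(3,5) → π∥ = 3+5·β ≈ 28.962912, π⊥ = 3+5·β' ≈ 2.037088 ∉ [0.4, 1.6) ⇒ out
candidate 4: (m,n)=(-5,1) → π∥ = -5+1·β ≈ 0.192582, π⊥ = -5+1·β' ≈ -5.192582 ∉ [0.4, 1.6) ⇒ out
candidate 5: (m,n)=(0,6) → π∥ = 0+6·β ≈ 31.155494, π⊥ = 0+6·β' ≈ -1.155494 ∉ [0.4, 1.6) ⇒ out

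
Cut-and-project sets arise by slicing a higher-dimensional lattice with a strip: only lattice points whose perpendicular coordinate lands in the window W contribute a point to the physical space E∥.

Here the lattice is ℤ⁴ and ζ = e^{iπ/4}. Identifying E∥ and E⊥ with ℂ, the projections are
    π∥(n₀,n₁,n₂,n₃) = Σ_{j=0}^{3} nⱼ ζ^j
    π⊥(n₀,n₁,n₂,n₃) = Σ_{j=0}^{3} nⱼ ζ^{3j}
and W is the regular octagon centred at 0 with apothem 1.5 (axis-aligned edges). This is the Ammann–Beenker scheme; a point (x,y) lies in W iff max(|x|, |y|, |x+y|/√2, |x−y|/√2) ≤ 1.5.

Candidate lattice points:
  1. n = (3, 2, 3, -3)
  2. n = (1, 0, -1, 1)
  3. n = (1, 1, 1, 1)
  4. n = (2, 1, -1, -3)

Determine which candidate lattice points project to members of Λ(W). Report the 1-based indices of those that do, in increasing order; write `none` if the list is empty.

3, 4

With ζ = e^{iπ/4} the internal vectors are ζ^0,ζ^3,ζ^6,ζ^9.
#1 (3, 2, 3, -3): internal (-0.535534, -3.707107); octagon support 3.707107 vs apothem 1.5 → ∉ W
#2 (1, 0, -1, 1): internal (1.707107, 1.707107); octagon support 2.414214 vs apothem 1.5 → ∉ W
#3 (1, 1, 1, 1): internal (1.000000, 0.414214); octagon support 1.000000 vs apothem 1.5 → ∈ W
#4 (2, 1, -1, -3): internal (-0.828427, -0.414214); octagon support 0.878680 vs apothem 1.5 → ∈ W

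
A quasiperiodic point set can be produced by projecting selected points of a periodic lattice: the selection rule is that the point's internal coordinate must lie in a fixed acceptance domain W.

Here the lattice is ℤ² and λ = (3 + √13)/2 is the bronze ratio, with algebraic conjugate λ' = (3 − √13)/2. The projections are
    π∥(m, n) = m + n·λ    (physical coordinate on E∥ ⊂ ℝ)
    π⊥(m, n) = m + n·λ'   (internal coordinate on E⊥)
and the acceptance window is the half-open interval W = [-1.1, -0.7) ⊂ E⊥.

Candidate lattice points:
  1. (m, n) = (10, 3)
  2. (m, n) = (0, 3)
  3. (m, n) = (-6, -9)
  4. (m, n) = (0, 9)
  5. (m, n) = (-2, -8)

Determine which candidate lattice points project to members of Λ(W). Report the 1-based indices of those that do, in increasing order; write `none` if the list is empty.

2

Compute λ' = (3−√13)/2 = -0.302776, so π⊥(m,n) = m -0.302776·n.
candidate 1: (m,n)=(10,3) → π∥ = 10+3·λ ≈ 19.908327, π⊥ = 10+3·λ' ≈ 9.091673 ∉ [-1.1, -0.7) ⇒ out
candidate 2: (m,n)=(0,3) → π∥ = 0+3·λ ≈ 9.908327, π⊥ = 0+3·λ' ≈ -0.908327 ∈ [-1.1, -0.7) ⇒ IN Λ
candidate 3: (m,n)=(-6,-9) → π∥ = -6-9·λ ≈ -35.724981, π⊥ = -6-9·λ' ≈ -3.275019 ∉ [-1.1, -0.7) ⇒ out
candidate 4: (m,n)=(0,9) → π∥ = 0+9·λ ≈ 29.724981, π⊥ = 0+9·λ' ≈ -2.724981 ∉ [-1.1, -0.7) ⇒ out
candidate 5: (m,n)=(-2,-8) → π∥ = -2-8·λ ≈ -28.422205, π⊥ = -2-8·λ' ≈ 0.422205 ∉ [-1.1, -0.7) ⇒ out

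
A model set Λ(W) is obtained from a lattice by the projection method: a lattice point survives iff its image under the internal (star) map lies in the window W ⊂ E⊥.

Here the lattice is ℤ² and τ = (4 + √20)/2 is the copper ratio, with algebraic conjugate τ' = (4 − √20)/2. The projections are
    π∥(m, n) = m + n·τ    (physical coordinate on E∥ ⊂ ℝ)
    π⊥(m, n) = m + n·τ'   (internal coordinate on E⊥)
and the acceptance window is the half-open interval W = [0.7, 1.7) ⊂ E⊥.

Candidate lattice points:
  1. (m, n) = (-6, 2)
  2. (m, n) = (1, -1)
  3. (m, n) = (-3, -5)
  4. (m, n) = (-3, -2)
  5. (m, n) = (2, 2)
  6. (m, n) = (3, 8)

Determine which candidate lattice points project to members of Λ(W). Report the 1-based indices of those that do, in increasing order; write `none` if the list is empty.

2, 5, 6

τ' = (4−√20)/2 ≈ -0.2361.
#1 (-6,2): internal coord -6 + (2)·τ' = -6.4721; -6.4721 ∉ [0.7, 1.7) → out
#2 (1,-1): internal coord 1 + (-1)·τ' = +1.2361; +1.2361 ∈ [0.7, 1.7) → IN Λ
#3 (-3,-5): internal coord -3 + (-5)·τ' = -1.8197; -1.8197 ∉ [0.7, 1.7) → out
#4 (-3,-2): internal coord -3 + (-2)·τ' = -2.5279; -2.5279 ∉ [0.7, 1.7) → out
#5 (2,2): internal coord 2 + (2)·τ' = +1.5279; +1.5279 ∈ [0.7, 1.7) → IN Λ
#6 (3,8): internal coord 3 + (8)·τ' = +1.1115; +1.1115 ∈ [0.7, 1.7) → IN Λ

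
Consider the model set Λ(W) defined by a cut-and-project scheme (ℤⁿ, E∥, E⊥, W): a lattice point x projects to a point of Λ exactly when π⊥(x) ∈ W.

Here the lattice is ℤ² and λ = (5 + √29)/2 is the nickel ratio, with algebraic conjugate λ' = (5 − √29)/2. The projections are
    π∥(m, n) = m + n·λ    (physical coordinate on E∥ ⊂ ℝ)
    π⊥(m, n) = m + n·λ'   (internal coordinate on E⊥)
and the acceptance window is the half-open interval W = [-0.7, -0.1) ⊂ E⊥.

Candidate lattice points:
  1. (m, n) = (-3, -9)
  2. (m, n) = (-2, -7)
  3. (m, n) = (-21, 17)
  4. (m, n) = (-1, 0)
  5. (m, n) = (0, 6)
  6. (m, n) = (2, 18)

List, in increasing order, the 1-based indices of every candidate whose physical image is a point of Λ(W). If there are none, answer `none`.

Numerically λ ≈ 5.1926 and λ' = −1/λ ≈ -0.1926.
candidate 1: (m,n)=(-3,-9) → π∥ = -3-9·λ ≈ -49.7332, π⊥ = -3-9·λ' ≈ -1.2668 ∉ [-0.7, -0.1) ⇒ out
candidate 2: (m,n)=(-2,-7) → π∥ = -2-7·λ ≈ -38.3481, π⊥ = -2-7·λ' ≈ -0.6519 ∈ [-0.7, -0.1) ⇒ IN Λ
candidate 3: (m,n)=(-21,17) → π∥ = -21+17·λ ≈ 67.2739, π⊥ = -21+17·λ' ≈ -24.2739 ∉ [-0.7, -0.1) ⇒ out
candidate 4: (m,n)=(-1,0) → π∥ = -1+0·λ ≈ -1.0000, π⊥ = -1+0·λ' ≈ -1.0000 ∉ [-0.7, -0.1) ⇒ out
candidate 5: (m,n)=(0,6) → π∥ = 0+6·λ ≈ 31.1555, π⊥ = 0+6·λ' ≈ -1.1555 ∉ [-0.7, -0.1) ⇒ out
candidate 6: (m,n)=(2,18) → π∥ = 2+18·λ ≈ 95.4665, π⊥ = 2+18·λ' ≈ -1.4665 ∉ [-0.7, -0.1) ⇒ out

2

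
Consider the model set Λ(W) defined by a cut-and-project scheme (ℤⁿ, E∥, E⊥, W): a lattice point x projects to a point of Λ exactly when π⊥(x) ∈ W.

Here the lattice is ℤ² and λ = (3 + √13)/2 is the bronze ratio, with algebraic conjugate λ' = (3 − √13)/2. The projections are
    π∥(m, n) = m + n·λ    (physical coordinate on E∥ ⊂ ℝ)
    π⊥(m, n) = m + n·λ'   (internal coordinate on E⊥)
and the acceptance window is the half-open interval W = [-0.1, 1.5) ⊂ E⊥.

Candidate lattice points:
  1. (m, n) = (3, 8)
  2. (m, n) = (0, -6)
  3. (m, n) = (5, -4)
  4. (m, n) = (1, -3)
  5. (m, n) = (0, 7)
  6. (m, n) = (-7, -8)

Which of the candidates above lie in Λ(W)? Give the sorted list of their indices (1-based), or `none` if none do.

1

λ' = (3−√13)/2 ≈ -0.3028.
[1] lift (3,8): star map gives 0.5778; window check -0.1 ≤ 0.5778 < 1.5 is true → IN Λ
[2] lift (0,-6): star map gives 1.8167; window check -0.1 ≤ 1.8167 < 1.5 is false → out
[3] lift (5,-4): star map gives 6.2111; window check -0.1 ≤ 6.2111 < 1.5 is false → out
[4] lift (1,-3): star map gives 1.9083; window check -0.1 ≤ 1.9083 < 1.5 is false → out
[5] lift (0,7): star map gives -2.1194; window check -0.1 ≤ -2.1194 < 1.5 is false → out
[6] lift (-7,-8): star map gives -4.5778; window check -0.1 ≤ -4.5778 < 1.5 is false → out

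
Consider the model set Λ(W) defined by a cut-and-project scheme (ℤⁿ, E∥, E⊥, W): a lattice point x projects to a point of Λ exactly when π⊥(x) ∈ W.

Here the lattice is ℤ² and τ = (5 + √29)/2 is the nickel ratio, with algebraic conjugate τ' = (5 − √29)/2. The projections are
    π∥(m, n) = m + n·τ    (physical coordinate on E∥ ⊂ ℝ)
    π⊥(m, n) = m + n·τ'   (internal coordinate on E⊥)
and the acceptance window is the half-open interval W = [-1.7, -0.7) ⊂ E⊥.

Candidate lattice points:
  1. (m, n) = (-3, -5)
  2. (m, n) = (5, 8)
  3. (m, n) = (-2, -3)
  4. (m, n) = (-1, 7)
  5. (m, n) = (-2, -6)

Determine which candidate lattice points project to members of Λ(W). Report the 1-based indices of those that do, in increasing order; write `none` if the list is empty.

3, 5

τ' = (5−√29)/2 ≈ -0.192582.
candidate 1: (m,n)=(-3,-5) → π∥ = -3-5·τ ≈ -28.962912, π⊥ = -3-5·τ' ≈ -2.037088 ∉ [-1.7, -0.7) ⇒ out
candidate 2: (m,n)=(5,8) → π∥ = 5+8·τ ≈ 46.540659, π⊥ = 5+8·τ' ≈ 3.459341 ∉ [-1.7, -0.7) ⇒ out
candidate 3: (m,n)=(-2,-3) → π∥ = -2-3·τ ≈ -17.577747, π⊥ = -2-3·τ' ≈ -1.422253 ∈ [-1.7, -0.7) ⇒ IN Λ
candidate 4: (m,n)=(-1,7) → π∥ = -1+7·τ ≈ 35.348077, π⊥ = -1+7·τ' ≈ -2.348077 ∉ [-1.7, -0.7) ⇒ out
candidate 5: (m,n)=(-2,-6) → π∥ = -2-6·τ ≈ -33.155494, π⊥ = -2-6·τ' ≈ -0.844506 ∈ [-1.7, -0.7) ⇒ IN Λ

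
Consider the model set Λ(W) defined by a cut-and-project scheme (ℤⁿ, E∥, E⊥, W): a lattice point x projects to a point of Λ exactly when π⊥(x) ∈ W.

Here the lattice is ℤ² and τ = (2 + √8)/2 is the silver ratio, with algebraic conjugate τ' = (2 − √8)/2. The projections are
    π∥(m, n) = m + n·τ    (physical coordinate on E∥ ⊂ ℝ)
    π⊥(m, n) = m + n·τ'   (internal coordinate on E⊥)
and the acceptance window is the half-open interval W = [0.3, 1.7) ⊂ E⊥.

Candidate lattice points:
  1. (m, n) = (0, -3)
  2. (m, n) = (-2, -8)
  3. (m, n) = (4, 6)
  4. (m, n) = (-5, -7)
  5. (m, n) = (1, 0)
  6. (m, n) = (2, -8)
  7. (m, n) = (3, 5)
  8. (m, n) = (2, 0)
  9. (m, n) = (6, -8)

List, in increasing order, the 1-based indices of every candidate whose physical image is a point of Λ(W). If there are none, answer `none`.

1, 2, 3, 5, 7

τ' = (2−√8)/2 ≈ -0.41421.
[1] lift (0,-3): star map gives 1.24264; window check 0.3 ≤ 1.24264 < 1.7 is true → IN Λ
[2] lift (-2,-8): star map gives 1.31371; window check 0.3 ≤ 1.31371 < 1.7 is true → IN Λ
[3] lift (4,6): star map gives 1.51472; window check 0.3 ≤ 1.51472 < 1.7 is true → IN Λ
[4] lift (-5,-7): star map gives -2.10051; window check 0.3 ≤ -2.10051 < 1.7 is false → out
[5] lift (1,0): star map gives 1.00000; window check 0.3 ≤ 1.00000 < 1.7 is true → IN Λ
[6] lift (2,-8): star map gives 5.31371; window check 0.3 ≤ 5.31371 < 1.7 is false → out
[7] lift (3,5): star map gives 0.92893; window check 0.3 ≤ 0.92893 < 1.7 is true → IN Λ
[8] lift (2,0): star map gives 2.00000; window check 0.3 ≤ 2.00000 < 1.7 is false → out
[9] lift (6,-8): star map gives 9.31371; window check 0.3 ≤ 9.31371 < 1.7 is false → out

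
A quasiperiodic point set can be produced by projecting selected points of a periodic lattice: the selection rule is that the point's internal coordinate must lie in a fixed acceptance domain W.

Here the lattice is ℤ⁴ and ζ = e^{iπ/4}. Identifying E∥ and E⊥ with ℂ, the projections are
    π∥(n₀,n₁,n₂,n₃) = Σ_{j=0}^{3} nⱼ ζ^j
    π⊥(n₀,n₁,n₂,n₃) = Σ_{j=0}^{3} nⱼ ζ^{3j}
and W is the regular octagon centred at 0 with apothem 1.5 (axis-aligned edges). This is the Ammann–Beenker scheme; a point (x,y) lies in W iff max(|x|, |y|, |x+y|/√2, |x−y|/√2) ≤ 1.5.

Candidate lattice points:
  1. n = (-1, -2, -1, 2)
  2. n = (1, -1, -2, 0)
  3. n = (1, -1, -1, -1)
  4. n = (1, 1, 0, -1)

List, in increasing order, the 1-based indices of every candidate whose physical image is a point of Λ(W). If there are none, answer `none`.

With ζ = e^{iπ/4} the internal vectors are ζ^0,ζ^3,ζ^6,ζ^9.
#1 (-1, -2, -1, 2): internal (1.82843, 1.00000); octagon support 2.00000 vs apothem 1.5 → ∉ W
#2 (1, -1, -2, 0): internal (1.70711, 1.29289); octagon support 2.12132 vs apothem 1.5 → ∉ W
#3 (1, -1, -1, -1): internal (1.00000, -0.41421); octagon support 1.00000 vs apothem 1.5 → ∈ W
#4 (1, 1, 0, -1): internal (-0.41421, 0.00000); octagon support 0.41421 vs apothem 1.5 → ∈ W

3, 4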